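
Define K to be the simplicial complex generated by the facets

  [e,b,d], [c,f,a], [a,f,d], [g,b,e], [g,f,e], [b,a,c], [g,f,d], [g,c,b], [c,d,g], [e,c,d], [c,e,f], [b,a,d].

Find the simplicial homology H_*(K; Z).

H_0 ≅ Z,  H_1 ≅ Z/2,  H_2 = 0.

Fix the vertex order a < b < c < d < e < f < g and write every simplex with vertices in increasing order. Then dim K = 2 and the simplices of K are:

  0-simplices (7): a, b, c, d, e, f, g
  1-simplices (18): ab, ac, ad, af, bc, bd, be, bg, cd, ce, cf, cg, de, df, dg, ef, eg, fg
  2-simplices (12): abc, abd, acf, adf, bcg, bde, beg, cde, cdg, cef, dfg, efg

Hence C_0 ≅ Z^7, C_1 ≅ Z^18, C_2 ≅ Z^12.

Boundary ∂_1: C_1 → C_0 sends each edge [p,q] (with p < q) to q − p. For instance
  ∂ab = b − a.
As a 7×18 matrix over Z this has rank 6, with invariant factors (1,1,1,1,1,1).

Boundary ∂_2: C_2 → C_1 sends each 2-simplex [p,q,r] to [q,r] − [p,r] + [p,q]. For instance
  ∂efg = fg − eg + ef,
  ∂abd = bd − ad + ab.
The resulting 18×12 matrix has rank 12, and its Smith normal form has invariant factors (1,1,1,1,1,1,1,1,1,1,1,2).

Reading off H_k = ker ∂_k / im ∂_{k+1}:

  H_0: rank C_0 − rank ∂_1 = 7 − 6 = 1, and the invariant factors of ∂_1 are all 1, so H_0 ≅ Z.
  H_1: rank ker ∂_1 − rank ∂_2 = (18 − 6) − 12 = 0, and ∂_2 has invariant factor 2 > 1, so H_1 ≅ Z/2.
  H_2: rank ker ∂_2 − rank ∂_3 = (12 − 12) − 0 = 0, and there is no ∂_3, so H_2 ≅ 0.

(K is a triangulation of the real projective plane RP^2.)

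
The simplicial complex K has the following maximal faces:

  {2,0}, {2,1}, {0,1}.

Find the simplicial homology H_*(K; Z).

Order the vertices as 0 < 1 < 2. Listing each simplex with vertices in this order, K has dimension 1 with simplices:

  0-simplices (3): [0], [1], [2]
  1-simplices (3): [0,1], [0,2], [1,2]

so the chain groups are C_0 ≅ Z^3, C_1 ≅ Z^3.

The boundary map ∂_1: C_1 → C_0 is given by ∂[p,q] = [q] − [p]. For instance
  ∂[0,2] = [2] − [0].
The 3×3 boundary matrix has rank 2 and Smith normal form diag(1,1).

Reading off H_k = ker ∂_k / im ∂_{k+1}:

  H_0: rank C_0 − rank ∂_1 = 3 − 2 = 1, and the invariant factors of ∂_1 are all 1, so H_0 = Z.
  H_1: rank ker ∂_1 − rank ∂_2 = (3 − 2) − 0 = 1, and there is no ∂_2, so H_1 = Z.

H_0 ≅ Z,  H_1 ≅ Z.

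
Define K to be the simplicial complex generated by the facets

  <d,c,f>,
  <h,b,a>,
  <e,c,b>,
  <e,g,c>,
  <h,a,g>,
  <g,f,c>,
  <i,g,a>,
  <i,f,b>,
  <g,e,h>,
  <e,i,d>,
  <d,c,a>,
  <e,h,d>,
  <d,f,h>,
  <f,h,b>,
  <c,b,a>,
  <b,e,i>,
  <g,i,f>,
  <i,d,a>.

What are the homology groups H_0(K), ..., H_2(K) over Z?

H_0 ≅ Z,  H_1 ≅ Z^2,  H_2 ≅ Z.

Order the vertices as a < b < c < d < e < f < g < h < i. Listing each simplex with vertices in this order, K has dimension 2 with simplices:

  0-simplices (9): a, b, c, d, e, f, g, h, i
  1-simplices (27): ab, ac, ad, ag, ah, ai, bc, be, bf, bh, bi, cd, ce, cf, cg, de, df, dh, di, eg, eh, ei, fg, fh, fi, gh, gi
  2-simplices (18): abc, abh, acd, adi, agh, agi, bce, bei, bfh, bfi, cdf, ceg, cfg, deh, dei, dfh, egh, fgi

giving chain groups C_0 ≅ Z^9, C_1 ≅ Z^27, C_2 ≅ Z^18.

Boundary ∂_1: C_1 → C_0 is given by ∂[p,q] = [q] − [p]. For instance
  ∂be = e − b.
The resulting 9×27 matrix has rank 8, and its Smith normal form has invariant factors (1,1,1,1,1,1,1,1).

∂_2: C_2 → C_1 acts by ∂[p,q,r] = [q,r] − [p,r] + [p,q]. For instance
  ∂agi = gi − ai + ag,
  ∂dfh = fh − dh + df.
The resulting 27×18 matrix has rank 17, and its Smith normal form has invariant factors (1,1,1,1,1,1,1,1,1,1,1,1,1,1,1,1,1).

Computing H_k = (kernel of ∂_k) / (image of ∂_{k+1}):

  H_0: rank C_0 − rank ∂_1 = 9 − 8 = 1, and the invariant factors of ∂_1 are all 1, so H_0 ≅ Z.
  H_1: rank ker ∂_1 − rank ∂_2 = (27 − 8) − 17 = 2, and the invariant factors of ∂_2 are all 1, so H_1 ≅ Z^2.
  H_2: rank ker ∂_2 − rank ∂_3 = (18 − 17) − 0 = 1, and there is no ∂_3, so H_2 ≅ Z.

As a check, the Euler characteristic is 9 − 27 + 18 = 0, which agrees with 1 − 2 + 1 = 0.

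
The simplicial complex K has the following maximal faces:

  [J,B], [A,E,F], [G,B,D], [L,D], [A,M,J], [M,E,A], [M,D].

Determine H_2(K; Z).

H_2 = 0.

We work with the vertex ordering A < B < D < E < F < G < J < L < M. The simplices of K, each written with vertices in increasing order, are:

  0-simplices (9): A, B, D, E, F, G, J, L, M
  1-simplices (13): AE, AF, AJ, AM, BD, BG, BJ, DG, DL, DM, EF, EM, JM
  2-simplices (4): AEF, AEM, AJM, BDG

so the chain groups are C_0 ≅ Z^9, C_1 ≅ Z^13, C_2 ≅ Z^4.

∂_1: C_1 → C_0 maps an edge to its endpoints' difference, ∂[p,q] = q − p. For instance
  ∂DG = G − D.
This gives a 9×13 integer matrix of rank 8; reducing to Smith normal form yields diagonal entries (1,1,1,1,1,1,1,1).

The boundary map ∂_2: C_2 → C_1 acts by ∂[p,q,r] = [q,r] − [p,r] + [p,q]. For instance
  ∂AJM = JM − AM + AJ,
  ∂BDG = DG − BG + BD.
This gives a 13×4 integer matrix of rank 4; reducing to Smith normal form yields diagonal entries (1,1,1,1).

Computing H_k = (kernel of ∂_k) / (image of ∂_{k+1}):

  H_2: rank ker ∂_2 − rank ∂_3 = (4 − 4) − 0 = 0, and there is no ∂_3, so H_2 = 0.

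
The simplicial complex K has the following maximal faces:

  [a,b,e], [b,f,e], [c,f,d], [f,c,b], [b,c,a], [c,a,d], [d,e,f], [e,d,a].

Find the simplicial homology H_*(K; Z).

We work with the vertex ordering a < b < c < d < e < f. The simplices of K, each written with vertices in increasing order, are:

  0-simplices (6): a, b, c, d, e, f
  1-simplices (12): ab, ac, ad, ae, bc, be, bf, cd, cf, de, df, ef
  2-simplices (8): abc, abe, acd, ade, bcf, bef, cdf, def

Hence C_0 ≅ Z^6, C_1 ≅ Z^12, C_2 ≅ Z^8.

The boundary map ∂_1: C_1 → C_0 sends each edge [p,q] (with p < q) to q − p. For instance
  ∂bc = c − b.
The resulting 6×12 matrix has rank 5, and its Smith normal form has invariant factors (1,1,1,1,1).

∂_2: C_2 → C_1 acts by ∂[p,q,r] = [q,r] − [p,r] + [p,q]. For instance
  ∂abe = be − ae + ab,
  ∂acd = cd − ad + ac.
As a 12×8 matrix over Z this has rank 7, with invariant factors (1,1,1,1,1,1,1).

Now H_k = ker ∂_k / im ∂_{k+1}, so:

  H_0: rank C_0 − rank ∂_1 = 6 − 5 = 1, and the invariant factors of ∂_1 are all 1, so H_0 = Z.
  H_1: rank ker ∂_1 − rank ∂_2 = (12 − 5) − 7 = 0, and the invariant factors of ∂_2 are all 1, so H_1 = 0.
  H_2: rank ker ∂_2 − rank ∂_3 = (8 − 7) − 0 = 1, and there is no ∂_3, so H_2 = Z.

As a check, the Euler characteristic is 6 − 12 + 8 = 2, which agrees with 1 − 0 + 1 = 2.
(K is a triangulation of the 2-sphere S^2.)

H_0 ≅ Z,  H_1 = 0,  H_2 ≅ Z.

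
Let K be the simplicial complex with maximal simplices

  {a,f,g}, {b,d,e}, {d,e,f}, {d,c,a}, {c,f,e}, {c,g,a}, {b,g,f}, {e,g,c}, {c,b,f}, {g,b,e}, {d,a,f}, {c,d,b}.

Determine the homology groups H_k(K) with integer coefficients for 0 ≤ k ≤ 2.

Fix the vertex order a < b < c < d < e < f < g and write every simplex with vertices in increasing order. Then dim K = 2 and the simplices of K are:

  0-simplices (7): a, b, c, d, e, f, g
  1-simplices (18): ac, ad, af, ag, bc, bd, be, bf, bg, cd, ce, cf, cg, de, df, ef, eg, fg
  2-simplices (12): acd, acg, adf, afg, bcd, bcf, bde, beg, bfg, cef, ceg, def

so the chain groups are C_0 ≅ Z^7, C_1 ≅ Z^18, C_2 ≅ Z^12.

∂_1: C_1 → C_0 sends each edge [p,q] (with p < q) to q − p. For instance
  ∂ag = g − a.
The 7×18 boundary matrix has rank 6 and Smith normal form diag(1,1,1,1,1,1).

∂_2: C_2 → C_1 sends each 2-simplex [p,q,r] to [q,r] − [p,r] + [p,q]. For instance
  ∂bcd = cd − bd + bc,
  ∂bde = de − be + bd.
The 18×12 boundary matrix has rank 12 and Smith normal form diag(1,1,1,1,1,1,1,1,1,1,1,2).

Reading off H_k = ker ∂_k / im ∂_{k+1}:

  H_0: rank C_0 − rank ∂_1 = 7 − 6 = 1, and the invariant factors of ∂_1 are all 1, so H_0 ≅ Z.
  H_1: rank ker ∂_1 − rank ∂_2 = (18 − 6) − 12 = 0, and ∂_2 has invariant factor 2 > 1, so H_1 ≅ Z/2.
  H_2: rank ker ∂_2 − rank ∂_3 = (12 − 12) − 0 = 0, and there is no ∂_3, so H_2 ≅ 0.

H_0 = Z,  H_1 = Z/2,  H_2 = 0.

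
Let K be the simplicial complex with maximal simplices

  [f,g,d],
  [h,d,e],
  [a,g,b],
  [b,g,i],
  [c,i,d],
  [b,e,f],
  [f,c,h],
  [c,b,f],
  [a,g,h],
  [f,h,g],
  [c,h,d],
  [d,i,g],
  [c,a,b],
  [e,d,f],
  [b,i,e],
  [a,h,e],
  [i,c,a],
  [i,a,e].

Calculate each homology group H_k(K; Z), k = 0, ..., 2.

Fix the vertex order a < b < c < d < e < f < g < h < i and write every simplex with vertices in increasing order. Then dim K = 2 and the simplices of K are:

  0-simplices (9): a, b, c, d, e, f, g, h, i
  1-simplices (27): ab, ac, ae, ag, ah, ai, bc, be, bf, bg, bi, cd, cf, ch, ci, de, df, dg, dh, di, ef, eh, ei, fg, fh, gh, gi
  2-simplices (18): abc, abg, aci, aeh, aei, agh, bcf, bef, bei, bgi, cdh, cdi, cfh, def, deh, dfg, dgi, fgh

giving chain groups C_0 ≅ Z^9, C_1 ≅ Z^27, C_2 ≅ Z^18.

∂_1: C_1 → C_0 maps an edge to its endpoints' difference, ∂[p,q] = q − p.
This gives a 9×27 integer matrix of rank 8; reducing to Smith normal form yields diagonal entries (1,1,1,1,1,1,1,1).

Boundary ∂_2: C_2 → C_1 sends each 2-simplex [p,q,r] to [q,r] − [p,r] + [p,q]. For instance
  ∂bei = ei − bi + be,
  ∂agh = gh − ah + ag.
As a 27×18 matrix over Z this has rank 18, with invariant factors (1,1,1,1,1,1,1,1,1,1,1,1,1,1,1,1,1,2).

Now H_k = ker ∂_k / im ∂_{k+1}, so:

  H_0: rank C_0 − rank ∂_1 = 9 − 8 = 1, and the invariant factors of ∂_1 are all 1, so H_0 ≅ Z.
  H_1: rank ker ∂_1 − rank ∂_2 = (27 − 8) − 18 = 1, and ∂_2 has invariant factor 2 > 1, so H_1 ≅ Z ⊕ Z/2.
  H_2: rank ker ∂_2 − rank ∂_3 = (18 − 18) − 0 = 0, and there is no ∂_3, so H_2 ≅ 0.

H_0 = Z,  H_1 = Z ⊕ Z/2,  H_2 = 0.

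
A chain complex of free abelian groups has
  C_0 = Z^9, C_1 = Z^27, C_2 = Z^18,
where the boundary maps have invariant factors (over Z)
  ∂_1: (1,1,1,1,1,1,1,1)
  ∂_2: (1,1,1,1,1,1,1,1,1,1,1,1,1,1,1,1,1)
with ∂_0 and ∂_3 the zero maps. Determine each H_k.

H_0 = Z,  H_1 = Z^2,  H_2 = Z.

H_0: b_0 = 9 − 0 − 8 = 1; torsion from ∂_1 factors > 1: none. So H_0 = Z.
H_1: b_1 = 27 − 8 − 17 = 2; torsion from ∂_2 factors > 1: none. So H_1 = Z^2.
H_2: b_2 = 18 − 17 − 0 = 1; torsion from ∂_3 factors > 1: none. So H_2 = Z.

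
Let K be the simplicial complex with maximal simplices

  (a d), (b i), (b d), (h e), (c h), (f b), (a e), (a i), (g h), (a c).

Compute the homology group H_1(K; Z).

H_1 ≅ Z^2.

Fix the vertex order a < b < c < d < e < f < g < h < i and write every simplex with vertices in increasing order. Then dim K = 1 and the simplices of K are:

  0-simplices (9): a, b, c, d, e, f, g, h, i
  1-simplices (10): ac, ad, ae, ai, bd, bf, bi, ch, eh, gh

Hence C_0 ≅ Z^9, C_1 ≅ Z^10.

∂_1: C_1 → C_0 is given by ∂[p,q] = [q] − [p]. For instance
  ∂ae = e − a.
The 9×10 boundary matrix has rank 8 and Smith normal form diag(1,1,1,1,1,1,1,1).

Now H_k = ker ∂_k / im ∂_{k+1}, so:

  H_1: rank ker ∂_1 − rank ∂_2 = (10 − 8) − 0 = 2, and there is no ∂_2, so H_1 ≅ Z^2.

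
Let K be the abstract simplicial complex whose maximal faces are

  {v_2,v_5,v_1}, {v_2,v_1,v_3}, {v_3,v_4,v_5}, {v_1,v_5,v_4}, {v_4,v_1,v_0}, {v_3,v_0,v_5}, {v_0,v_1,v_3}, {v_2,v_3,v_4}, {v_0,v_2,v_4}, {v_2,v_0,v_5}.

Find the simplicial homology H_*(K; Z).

Fix the vertex order v_0 < v_1 < v_2 < v_3 < v_4 < v_5 and write every simplex with vertices in increasing order. Then dim K = 2 and the simplices of K are:

  0-simplices (6): [v_0], [v_1], [v_2], [v_3], [v_4], [v_5]
  1-simplices (15): (15 of them)
  2-simplices (10): [v_0,v_1,v_3], [v_0,v_1,v_4], [v_0,v_2,v_4], [v_0,v_2,v_5], [v_0,v_3,v_5], [v_1,v_2,v_3], [v_1,v_2,v_5], [v_1,v_4,v_5], [v_2,v_3,v_4], [v_3,v_4,v_5]

so the chain groups are C_0 ≅ Z^6, C_1 ≅ Z^15, C_2 ≅ Z^10.

Boundary ∂_1: C_1 → C_0 is given by ∂[p,q] = [q] − [p].
This gives a 6×15 integer matrix of rank 5; reducing to Smith normal form yields diagonal entries (1,1,1,1,1).

The boundary map ∂_2: C_2 → C_1 acts by ∂[p,q,r] = [q,r] − [p,r] + [p,q]. For instance
  ∂[v_0,v_1,v_3] = [v_1,v_3] − [v_0,v_3] + [v_0,v_1],
  ∂[v_0,v_2,v_4] = [v_2,v_4] − [v_0,v_4] + [v_0,v_2].
This gives a 15×10 integer matrix of rank 10; reducing to Smith normal form yields diagonal entries (1,1,1,1,1,1,1,1,1,2).

Computing H_k = (kernel of ∂_k) / (image of ∂_{k+1}):

  H_0: rank C_0 − rank ∂_1 = 6 − 5 = 1, and the invariant factors of ∂_1 are all 1, so H_0 = Z.
  H_1: rank ker ∂_1 − rank ∂_2 = (15 − 5) − 10 = 0, and ∂_2 has invariant factor 2 > 1, so H_1 = Z_2.
  H_2: rank ker ∂_2 − rank ∂_3 = (10 − 10) − 0 = 0, and there is no ∂_3, so H_2 = 0.

H_0 = Z,  H_1 = Z_2,  H_2 = 0.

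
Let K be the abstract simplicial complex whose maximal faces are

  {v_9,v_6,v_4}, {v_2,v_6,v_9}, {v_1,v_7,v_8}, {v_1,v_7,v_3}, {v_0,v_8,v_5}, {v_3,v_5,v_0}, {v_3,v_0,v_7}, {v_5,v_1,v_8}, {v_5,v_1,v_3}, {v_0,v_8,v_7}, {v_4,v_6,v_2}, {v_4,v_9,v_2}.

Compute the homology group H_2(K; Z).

H_2 ≅ Z^2.

K has 10 vertices, 18 edges, 12 triangles.
rank ∂_2 = 10, rank ∂_3 = 0 ⇒ b_2 = 12 − 10 − 0 = 2. So H_2 ≅ Z^2.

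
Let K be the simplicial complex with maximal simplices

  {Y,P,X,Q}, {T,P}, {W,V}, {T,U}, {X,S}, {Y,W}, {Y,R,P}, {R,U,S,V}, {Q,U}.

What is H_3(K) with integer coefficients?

H_3 ≅ 0.

We work with the vertex ordering P < Q < R < S < T < U < V < W < X < Y. The simplices of K, each written with vertices in increasing order, are:

  0-simplices (10): P, Q, R, S, T, U, V, W, X, Y
  1-simplices (20): PQ, PR, PT, PX, PY, QU, QX, QY, RS, RU, RV, RY, SU, SV, SX, TU, UV, VW, WY, XY
  2-simplices (9): PQX, PQY, PRY, PXY, QXY, RSU, RSV, RUV, SUV
  3-simplices (2): PQXY, RSUV

Hence C_0 ≅ Z^10, C_1 ≅ Z^20, C_2 ≅ Z^9, C_3 ≅ Z^2.

∂_1: C_1 → C_0 maps an edge to its endpoints' difference, ∂[p,q] = q − p.
This gives a 10×20 integer matrix of rank 9; reducing to Smith normal form yields diagonal entries (1,1,1,1,1,1,1,1,1).

Boundary ∂_2: C_2 → C_1 maps a triangle to the signed sum of its edges. For instance
  ∂RSU = SU − RU + RS,
  ∂RUV = UV − RV + RU.
As a 20×9 matrix over Z this has rank 7, with invariant factors (1,1,1,1,1,1,1).

Boundary ∂_3: C_3 → C_2 sends each 3-simplex σ to the alternating sum Σ_i (−1)^i (σ with its i-th vertex removed). For instance
  ∂PQXY = QXY − PXY + PQY − PQX,
  ∂RSUV = SUV − RUV + RSV − RSU.
This gives a 9×2 integer matrix of rank 2; reducing to Smith normal form yields diagonal entries (1,1).

Computing H_k = (kernel of ∂_k) / (image of ∂_{k+1}):

  H_3: rank ker ∂_3 − rank ∂_4 = (2 − 2) − 0 = 0, and there is no ∂_4, so H_3 = 0.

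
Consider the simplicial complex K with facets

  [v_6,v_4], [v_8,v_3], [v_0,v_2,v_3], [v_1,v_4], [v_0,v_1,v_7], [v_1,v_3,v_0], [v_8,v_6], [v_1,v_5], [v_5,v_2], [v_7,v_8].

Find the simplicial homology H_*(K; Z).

Order the vertices as v_0 < v_1 < v_2 < v_3 < v_4 < v_5 < v_6 < v_7 < v_8. Listing each simplex with vertices in this order, K has dimension 2 with simplices:

  0-simplices (9): [v_0], [v_1], [v_2], [v_3], [v_4], [v_5], [v_6], [v_7], [v_8]
  1-simplices (14): [v_0,v_1], [v_0,v_2], [v_0,v_3], [v_0,v_7], [v_1,v_3], [v_1,v_4], [v_1,v_5], [v_1,v_7], [v_2,v_3], [v_2,v_5], [v_3,v_8], [v_4,v_6], [v_6,v_8], [v_7,v_8]
  2-simplices (3): [v_0,v_1,v_3], [v_0,v_1,v_7], [v_0,v_2,v_3]

giving chain groups C_0 ≅ Z^9, C_1 ≅ Z^14, C_2 ≅ Z^3.

Boundary ∂_1: C_1 → C_0 maps an edge to its endpoints' difference, ∂[p,q] = q − p.
As a 9×14 matrix over Z this has rank 8, with invariant factors (1,1,1,1,1,1,1,1).

Boundary ∂_2: C_2 → C_1 maps a triangle to the signed sum of its edges. For instance
  ∂[v_0,v_1,v_7] = [v_1,v_7] − [v_0,v_7] + [v_0,v_1],
  ∂[v_0,v_2,v_3] = [v_2,v_3] − [v_0,v_3] + [v_0,v_2].
As a 14×3 matrix over Z this has rank 3, with invariant factors (1,1,1).

Reading off H_k = ker ∂_k / im ∂_{k+1}:

  H_0: rank C_0 − rank ∂_1 = 9 − 8 = 1, and the invariant factors of ∂_1 are all 1, so H_0 = Z.
  H_1: rank ker ∂_1 − rank ∂_2 = (14 − 8) − 3 = 3, and the invariant factors of ∂_2 are all 1, so H_1 = Z^3.
  H_2: rank ker ∂_2 − rank ∂_3 = (3 − 3) − 0 = 0, and there is no ∂_3, so H_2 = 0.

As a check, the Euler characteristic is 9 − 14 + 3 = -2, which agrees with 1 − 3 + 0 = -2.

H_0 ≅ Z,  H_1 ≅ Z^3,  H_2 = 0.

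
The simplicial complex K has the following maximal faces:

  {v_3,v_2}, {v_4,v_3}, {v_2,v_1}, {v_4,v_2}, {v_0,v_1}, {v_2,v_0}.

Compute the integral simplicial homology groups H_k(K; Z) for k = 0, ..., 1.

H_0 ≅ Z,  H_1 ≅ Z^2.

Take the total order v_0 < v_1 < v_2 < v_3 < v_4 on the vertex set. Then K (dimension 1) consists of the simplices:

  0-simplices (5): [v_0], [v_1], [v_2], [v_3], [v_4]
  1-simplices (6): [v_0,v_1], [v_0,v_2], [v_1,v_2], [v_2,v_3], [v_2,v_4], [v_3,v_4]

so the chain groups are C_0 ≅ Z^5, C_1 ≅ Z^6.

∂_1: C_1 → C_0 sends each edge [p,q] (with p < q) to q − p. For instance
  ∂[v_3,v_4] = [v_4] − [v_3].
This gives a 5×6 integer matrix of rank 4; reducing to Smith normal form yields diagonal entries (1,1,1,1).

Reading off H_k = ker ∂_k / im ∂_{k+1}:

  H_0: rank C_0 − rank ∂_1 = 5 − 4 = 1, and the invariant factors of ∂_1 are all 1, so H_0 = Z.
  H_1: rank ker ∂_1 − rank ∂_2 = (6 − 4) − 0 = 2, and there is no ∂_2, so H_1 = Z^2.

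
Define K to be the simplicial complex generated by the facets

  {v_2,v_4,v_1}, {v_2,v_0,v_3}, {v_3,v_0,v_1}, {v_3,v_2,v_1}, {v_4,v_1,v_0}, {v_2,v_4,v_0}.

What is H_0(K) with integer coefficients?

K has 5 vertices, 9 edges, 6 triangles.
rank ∂_0 = 0, rank ∂_1 = 4 ⇒ b_0 = 5 − 0 − 4 = 1; all invariant factors of ∂_1 are 1 so no torsion. So H_0 ≅ Z.

H_0 ≅ Z.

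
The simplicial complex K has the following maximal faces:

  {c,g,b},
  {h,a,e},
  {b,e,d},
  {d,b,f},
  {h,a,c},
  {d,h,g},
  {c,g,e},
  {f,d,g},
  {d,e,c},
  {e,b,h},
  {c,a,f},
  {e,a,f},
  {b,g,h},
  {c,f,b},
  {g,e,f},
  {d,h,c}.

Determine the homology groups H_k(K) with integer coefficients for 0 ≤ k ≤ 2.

K has 8 vertices, 24 edges, 16 triangles.
rank ∂_0 = 0, rank ∂_1 = 7 ⇒ b_0 = 8 − 0 − 7 = 1; all invariant factors of ∂_1 are 1 so no torsion. So H_0 ≅ Z.
rank ∂_1 = 7, rank ∂_2 = 15 ⇒ b_1 = 24 − 7 − 15 = 2; all invariant factors of ∂_2 are 1 so no torsion. So H_1 ≅ Z^2.
rank ∂_2 = 15, rank ∂_3 = 0 ⇒ b_2 = 16 − 15 − 0 = 1. So H_2 ≅ Z.

H_0 ≅ Z,  H_1 ≅ Z^2,  H_2 ≅ Z.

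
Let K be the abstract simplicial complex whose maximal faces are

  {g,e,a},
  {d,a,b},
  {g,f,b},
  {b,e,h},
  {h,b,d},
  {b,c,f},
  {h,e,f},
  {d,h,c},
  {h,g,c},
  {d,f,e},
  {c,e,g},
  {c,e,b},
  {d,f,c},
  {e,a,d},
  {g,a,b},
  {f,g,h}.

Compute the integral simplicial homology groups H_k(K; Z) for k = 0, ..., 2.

Take the total order a < b < c < d < e < f < g < h on the vertex set. Then K (dimension 2) consists of the simplices:

  0-simplices (8): a, b, c, d, e, f, g, h
  1-simplices (24): ab, ad, ae, ag, bc, bd, be, bf, bg, bh, cd, ce, cf, cg, ch, de, df, dh, ef, eg, eh, fg, fh, gh
  2-simplices (16): abd, abg, ade, aeg, bce, bcf, bdh, beh, bfg, cdf, cdh, ceg, cgh, def, efh, fgh

giving chain groups C_0 ≅ Z^8, C_1 ≅ Z^24, C_2 ≅ Z^16.

The boundary map ∂_1: C_1 → C_0 is given by ∂[p,q] = [q] − [p]. For instance
  ∂ag = g − a.
This gives a 8×24 integer matrix of rank 7; reducing to Smith normal form yields diagonal entries (1,1,1,1,1,1,1).

Boundary ∂_2: C_2 → C_1 sends each 2-simplex [p,q,r] to [q,r] − [p,r] + [p,q]. For instance
  ∂abg = bg − ag + ab,
  ∂cdf = df − cf + cd.
This gives a 24×16 integer matrix of rank 15; reducing to Smith normal form yields diagonal entries (1,1,1,1,1,1,1,1,1,1,1,1,1,1,1).

Now H_k = ker ∂_k / im ∂_{k+1}, so:

  H_0: rank C_0 − rank ∂_1 = 8 − 7 = 1, and the invariant factors of ∂_1 are all 1, so H_0 ≅ Z.
  H_1: rank ker ∂_1 − rank ∂_2 = (24 − 7) − 15 = 2, and the invariant factors of ∂_2 are all 1, so H_1 ≅ Z^2.
  H_2: rank ker ∂_2 − rank ∂_3 = (16 − 15) − 0 = 1, and there is no ∂_3, so H_2 ≅ Z.

(K is a triangulation of the torus T^2.)

H_0 = Z,  H_1 = Z^2,  H_2 = Z.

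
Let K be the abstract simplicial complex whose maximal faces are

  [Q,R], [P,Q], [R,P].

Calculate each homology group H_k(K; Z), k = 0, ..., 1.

H_0 = Z,  H_1 = Z.

K has 3 vertices, 3 edges.
rank ∂_0 = 0, rank ∂_1 = 2 ⇒ b_0 = 3 − 0 − 2 = 1; all invariant factors of ∂_1 are 1 so no torsion. So H_0 = Z.
rank ∂_1 = 2, rank ∂_2 = 0 ⇒ b_1 = 3 − 2 − 0 = 1. So H_1 = Z.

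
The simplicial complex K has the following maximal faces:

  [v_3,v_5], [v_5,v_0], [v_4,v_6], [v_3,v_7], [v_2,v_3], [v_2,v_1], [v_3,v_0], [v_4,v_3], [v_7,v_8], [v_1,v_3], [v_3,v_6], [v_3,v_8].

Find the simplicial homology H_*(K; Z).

H_0 = Z,  H_1 = Z^4.

Order the vertices as v_0 < v_1 < v_2 < v_3 < v_4 < v_5 < v_6 < v_7 < v_8. Listing each simplex with vertices in this order, K has dimension 1 with simplices:

  0-simplices (9): [v_0], [v_1], [v_2], [v_3], [v_4], [v_5], [v_6], [v_7], [v_8]
  1-simplices (12): [v_0,v_3], [v_0,v_5], [v_1,v_2], [v_1,v_3], [v_2,v_3], [v_3,v_4], [v_3,v_5], [v_3,v_6], [v_3,v_7], [v_3,v_8], [v_4,v_6], [v_7,v_8]

so the chain groups are C_0 ≅ Z^9, C_1 ≅ Z^12.

The boundary map ∂_1: C_1 → C_0 sends each edge [p,q] (with p < q) to q − p.
The resulting 9×12 matrix has rank 8, and its Smith normal form has invariant factors (1,1,1,1,1,1,1,1).

Reading off H_k = ker ∂_k / im ∂_{k+1}:

  H_0: rank C_0 − rank ∂_1 = 9 − 8 = 1, and the invariant factors of ∂_1 are all 1, so H_0 ≅ Z.
  H_1: rank ker ∂_1 − rank ∂_2 = (12 − 8) − 0 = 4, and there is no ∂_2, so H_1 ≅ Z^4.

As a check, the Euler characteristic is 9 − 12 = -3, which agrees with 1 − 4 = -3.
(K is a triangulation of a wedge of 4 circles.)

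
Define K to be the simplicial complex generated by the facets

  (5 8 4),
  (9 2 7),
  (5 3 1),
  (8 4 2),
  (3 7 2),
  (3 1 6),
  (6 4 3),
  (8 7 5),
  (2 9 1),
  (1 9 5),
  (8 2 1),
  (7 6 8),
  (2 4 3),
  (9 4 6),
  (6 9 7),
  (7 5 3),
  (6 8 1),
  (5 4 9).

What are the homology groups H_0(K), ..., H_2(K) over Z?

Order the vertices as 1 < 2 < 3 < 4 < 5 < 6 < 7 < 8 < 9. Listing each simplex with vertices in this order, K has dimension 2 with simplices:

  0-simplices (9): [1], [2], [3], [4], [5], [6], [7], [8], [9]
  1-simplices (27): (27 of them)
  2-simplices (18): [1,2,8], [1,2,9], [1,3,5], [1,3,6], [1,5,9], [1,6,8], [2,3,4], [2,3,7], [2,4,8], [2,7,9], [3,4,6], [3,5,7], [4,5,8], [4,5,9], [4,6,9], [5,7,8], [6,7,8], [6,7,9]

giving chain groups C_0 ≅ Z^9, C_1 ≅ Z^27, C_2 ≅ Z^18.

The boundary map ∂_1: C_1 → C_0 sends each edge [p,q] (with p < q) to q − p.
The 9×27 boundary matrix has rank 8 and Smith normal form diag(1,1,1,1,1,1,1,1).

Boundary ∂_2: C_2 → C_1 maps a triangle to the signed sum of its edges. For instance
  ∂[3,5,7] = [5,7] − [3,7] + [3,5],
  ∂[2,4,8] = [4,8] − [2,8] + [2,4].
As a 27×18 matrix over Z this has rank 17, with invariant factors (1,1,1,1,1,1,1,1,1,1,1,1,1,1,1,1,1).

Now H_k = ker ∂_k / im ∂_{k+1}, so:

  H_0: rank C_0 − rank ∂_1 = 9 − 8 = 1, and the invariant factors of ∂_1 are all 1, so H_0 ≅ Z.
  H_1: rank ker ∂_1 − rank ∂_2 = (27 − 8) − 17 = 2, and the invariant factors of ∂_2 are all 1, so H_1 ≅ Z^2.
  H_2: rank ker ∂_2 − rank ∂_3 = (18 − 17) − 0 = 1, and there is no ∂_3, so H_2 ≅ Z.

As a check, the Euler characteristic is 9 − 27 + 18 = 0, which agrees with 1 − 2 + 1 = 0.

H_0 ≅ Z,  H_1 ≅ Z^2,  H_2 ≅ Z.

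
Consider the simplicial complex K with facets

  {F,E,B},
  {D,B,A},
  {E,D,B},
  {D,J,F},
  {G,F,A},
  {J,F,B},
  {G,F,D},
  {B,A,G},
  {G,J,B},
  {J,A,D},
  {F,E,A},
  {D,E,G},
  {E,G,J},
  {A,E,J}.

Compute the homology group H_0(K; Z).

Take the total order A < B < D < E < F < G < J on the vertex set. Then K (dimension 2) consists of the simplices:

  0-simplices (7): A, B, D, E, F, G, J
  1-simplices (21): AB, AD, AE, AF, AG, AJ, BD, BE, BF, BG, BJ, DE, DF, DG, DJ, EF, EG, EJ, FG, FJ, GJ
  2-simplices (14): ABD, ABG, ADJ, AEF, AEJ, AFG, BDE, BEF, BFJ, BGJ, DEG, DFG, DFJ, EGJ

giving chain groups C_0 ≅ Z^7, C_1 ≅ Z^21, C_2 ≅ Z^14.

The boundary map ∂_1: C_1 → C_0 is given by ∂[p,q] = [q] − [p].
The 7×21 boundary matrix has rank 6 and Smith normal form diag(1,1,1,1,1,1).

∂_2: C_2 → C_1 maps a triangle to the signed sum of its edges. For instance
  ∂AFG = FG − AG + AF,
  ∂ABD = BD − AD + AB.
The 21×14 boundary matrix has rank 13 and Smith normal form diag(1,1,1,1,1,1,1,1,1,1,1,1,1).

Reading off H_k = ker ∂_k / im ∂_{k+1}:

  H_0: rank C_0 − rank ∂_1 = 7 − 6 = 1, and the invariant factors of ∂_1 are all 1, so H_0 ≅ Z.

H_0 = Z.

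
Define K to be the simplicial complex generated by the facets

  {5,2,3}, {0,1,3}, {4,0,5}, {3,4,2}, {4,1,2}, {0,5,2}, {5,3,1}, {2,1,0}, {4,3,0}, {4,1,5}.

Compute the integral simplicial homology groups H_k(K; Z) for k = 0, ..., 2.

H_0 = Z,  H_1 = Z/2,  H_2 = 0.

Take the total order 0 < 1 < 2 < 3 < 4 < 5 on the vertex set. Then K (dimension 2) consists of the simplices:

  0-simplices (6): [0], [1], [2], [3], [4], [5]
  1-simplices (15): [0,1], [0,2], [0,3], [0,4], [0,5], [1,2], [1,3], [1,4], [1,5], [2,3], [2,4], [2,5], [3,4], [3,5], [4,5]
  2-simplices (10): [0,1,2], [0,1,3], [0,2,5], [0,3,4], [0,4,5], [1,2,4], [1,3,5], [1,4,5], [2,3,4], [2,3,5]

Hence C_0 ≅ Z^6, C_1 ≅ Z^15, C_2 ≅ Z^10.

The boundary map ∂_1: C_1 → C_0 is given by ∂[p,q] = [q] − [p].
This gives a 6×15 integer matrix of rank 5; reducing to Smith normal form yields diagonal entries (1,1,1,1,1).

The boundary map ∂_2: C_2 → C_1 maps a triangle to the signed sum of its edges. For instance
  ∂[0,2,5] = [2,5] − [0,5] + [0,2],
  ∂[1,3,5] = [3,5] − [1,5] + [1,3].
The resulting 15×10 matrix has rank 10, and its Smith normal form has invariant factors (1,1,1,1,1,1,1,1,1,2).

Reading off H_k = ker ∂_k / im ∂_{k+1}:

  H_0: rank C_0 − rank ∂_1 = 6 − 5 = 1, and the invariant factors of ∂_1 are all 1, so H_0 ≅ Z.
  H_1: rank ker ∂_1 − rank ∂_2 = (15 − 5) − 10 = 0, and ∂_2 has invariant factor 2 > 1, so H_1 ≅ Z/2.
  H_2: rank ker ∂_2 − rank ∂_3 = (10 − 10) − 0 = 0, and there is no ∂_3, so H_2 ≅ 0.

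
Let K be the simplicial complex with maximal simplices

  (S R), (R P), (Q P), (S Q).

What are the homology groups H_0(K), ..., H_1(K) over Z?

Fix the vertex order P < Q < R < S and write every simplex with vertices in increasing order. Then dim K = 1 and the simplices of K are:

  0-simplices (4): P, Q, R, S
  1-simplices (4): PQ, PR, QS, RS

giving chain groups C_0 ≅ Z^4, C_1 ≅ Z^4.

∂_1: C_1 → C_0 maps an edge to its endpoints' difference, ∂[p,q] = q − p. For instance
  ∂RS = S − R.
The 4×4 boundary matrix has rank 3 and Smith normal form diag(1,1,1).

Computing H_k = (kernel of ∂_k) / (image of ∂_{k+1}):

  H_0: rank C_0 − rank ∂_1 = 4 − 3 = 1, and the invariant factors of ∂_1 are all 1, so H_0 ≅ Z.
  H_1: rank ker ∂_1 − rank ∂_2 = (4 − 3) − 0 = 1, and there is no ∂_2, so H_1 ≅ Z.

As a check, the Euler characteristic is 4 − 4 = 0, which agrees with 1 − 1 = 0.

H_0 ≅ Z,  H_1 ≅ Z.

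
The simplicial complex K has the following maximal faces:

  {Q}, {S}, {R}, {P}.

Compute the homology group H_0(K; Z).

K has 4 vertices.
rank ∂_0 = 0, rank ∂_1 = 0 ⇒ b_0 = 4 − 0 − 0 = 4. So H_0 ≅ Z^4.

H_0 ≅ Z^4.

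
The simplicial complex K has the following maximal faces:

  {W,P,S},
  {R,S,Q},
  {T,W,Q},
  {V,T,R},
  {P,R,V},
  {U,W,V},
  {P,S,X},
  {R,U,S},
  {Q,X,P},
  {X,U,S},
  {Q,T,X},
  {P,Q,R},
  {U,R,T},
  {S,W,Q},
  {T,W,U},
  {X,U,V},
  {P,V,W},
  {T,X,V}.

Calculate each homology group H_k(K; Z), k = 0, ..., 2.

H_0 ≅ Z,  H_1 ≅ Z ⊕ Z/2,  H_2 = 0.

We work with the vertex ordering P < Q < R < S < T < U < V < W < X. The simplices of K, each written with vertices in increasing order, are:

  0-simplices (9): P, Q, R, S, T, U, V, W, X
  1-simplices (27): PQ, PR, PS, PV, PW, PX, QR, QS, QT, QW, QX, RS, RT, RU, RV, SU, SW, SX, TU, TV, TW, TX, UV, UW, UX, VW, VX
  2-simplices (18): PQR, PQX, PRV, PSW, PSX, PVW, QRS, QSW, QTW, QTX, RSU, RTU, RTV, SUX, TUW, TVX, UVW, UVX

giving chain groups C_0 ≅ Z^9, C_1 ≅ Z^27, C_2 ≅ Z^18.

Boundary ∂_1: C_1 → C_0 is given by ∂[p,q] = [q] − [p]. For instance
  ∂UV = V − U.
The 9×27 boundary matrix has rank 8 and Smith normal form diag(1,1,1,1,1,1,1,1).

The boundary map ∂_2: C_2 → C_1 maps a triangle to the signed sum of its edges. For instance
  ∂PQR = QR − PR + PQ,
  ∂PSW = SW − PW + PS.
The resulting 27×18 matrix has rank 18, and its Smith normal form has invariant factors (1,1,1,1,1,1,1,1,1,1,1,1,1,1,1,1,1,2).

From H_k ≅ ker(∂_k) / im(∂_{k+1}) we obtain:

  H_0: rank C_0 − rank ∂_1 = 9 − 8 = 1, and the invariant factors of ∂_1 are all 1, so H_0 ≅ Z.
  H_1: rank ker ∂_1 − rank ∂_2 = (27 − 8) − 18 = 1, and ∂_2 has invariant factor 2 > 1, so H_1 ≅ Z ⊕ Z/2.
  H_2: rank ker ∂_2 − rank ∂_3 = (18 − 18) − 0 = 0, and there is no ∂_3, so H_2 ≅ 0.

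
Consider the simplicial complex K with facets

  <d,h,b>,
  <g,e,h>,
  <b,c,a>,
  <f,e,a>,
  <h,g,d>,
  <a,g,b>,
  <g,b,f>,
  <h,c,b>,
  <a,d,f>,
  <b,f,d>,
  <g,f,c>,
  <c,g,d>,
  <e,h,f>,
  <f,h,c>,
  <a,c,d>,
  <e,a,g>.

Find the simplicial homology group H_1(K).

Fix the vertex order a < b < c < d < e < f < g < h and write every simplex with vertices in increasing order. Then dim K = 2 and the simplices of K are:

  0-simplices (8): a, b, c, d, e, f, g, h
  1-simplices (24): ab, ac, ad, ae, af, ag, bc, bd, bf, bg, bh, cd, cf, cg, ch, df, dg, dh, ef, eg, eh, fg, fh, gh
  2-simplices (16): abc, abg, acd, adf, aef, aeg, bch, bdf, bdh, bfg, cdg, cfg, cfh, dgh, efh, egh

so the chain groups are C_0 ≅ Z^8, C_1 ≅ Z^24, C_2 ≅ Z^16.

The boundary map ∂_1: C_1 → C_0 maps an edge to its endpoints' difference, ∂[p,q] = q − p. For instance
  ∂cg = g − c.
As a 8×24 matrix over Z this has rank 7, with invariant factors (1,1,1,1,1,1,1).

The boundary map ∂_2: C_2 → C_1 acts by ∂[p,q,r] = [q,r] − [p,r] + [p,q]. For instance
  ∂efh = fh − eh + ef,
  ∂abg = bg − ag + ab.
As a 24×16 matrix over Z this has rank 15, with invariant factors (1,1,1,1,1,1,1,1,1,1,1,1,1,1,1).

From H_k ≅ ker(∂_k) / im(∂_{k+1}) we obtain:

  H_1: rank ker ∂_1 − rank ∂_2 = (24 − 7) − 15 = 2, and the invariant factors of ∂_2 are all 1, so H_1 = Z^2.

H_1 = Z^2.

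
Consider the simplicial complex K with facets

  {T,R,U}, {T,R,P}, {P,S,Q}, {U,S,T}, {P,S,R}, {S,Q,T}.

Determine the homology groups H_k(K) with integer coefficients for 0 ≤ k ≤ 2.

Order the vertices as P < Q < R < S < T < U. Listing each simplex with vertices in this order, K has dimension 2 with simplices:

  0-simplices (6): P, Q, R, S, T, U
  1-simplices (12): PQ, PR, PS, PT, QS, QT, RS, RT, RU, ST, SU, TU
  2-simplices (6): PQS, PRS, PRT, QST, RTU, STU

Hence C_0 ≅ Z^6, C_1 ≅ Z^12, C_2 ≅ Z^6.

The boundary map ∂_1: C_1 → C_0 sends each edge [p,q] (with p < q) to q − p.
This gives a 6×12 integer matrix of rank 5; reducing to Smith normal form yields diagonal entries (1,1,1,1,1).

The boundary map ∂_2: C_2 → C_1 sends each 2-simplex [p,q,r] to [q,r] − [p,r] + [p,q]. For instance
  ∂PRT = RT − PT + PR,
  ∂PRS = RS − PS + PR.
The 12×6 boundary matrix has rank 6 and Smith normal form diag(1,1,1,1,1,1).

From H_k ≅ ker(∂_k) / im(∂_{k+1}) we obtain:

  H_0: rank C_0 − rank ∂_1 = 6 − 5 = 1, and the invariant factors of ∂_1 are all 1, so H_0 ≅ Z.
  H_1: rank ker ∂_1 − rank ∂_2 = (12 − 5) − 6 = 1, and the invariant factors of ∂_2 are all 1, so H_1 ≅ Z.
  H_2: rank ker ∂_2 − rank ∂_3 = (6 − 6) − 0 = 0, and there is no ∂_3, so H_2 ≅ 0.

(K is a triangulation of the cylinder S^1 x I.)

H_0 = Z,  H_1 = Z,  H_2 = 0.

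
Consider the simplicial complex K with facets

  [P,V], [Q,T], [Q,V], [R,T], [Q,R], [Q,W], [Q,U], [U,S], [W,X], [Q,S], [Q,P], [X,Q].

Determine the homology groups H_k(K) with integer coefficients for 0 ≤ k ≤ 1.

Order the vertices as P < Q < R < S < T < U < V < W < X. Listing each simplex with vertices in this order, K has dimension 1 with simplices:

  0-simplices (9): P, Q, R, S, T, U, V, W, X
  1-simplices (12): PQ, PV, QR, QS, QT, QU, QV, QW, QX, RT, SU, WX

Hence C_0 ≅ Z^9, C_1 ≅ Z^12.

Boundary ∂_1: C_1 → C_0 sends each edge [p,q] (with p < q) to q − p. For instance
  ∂RT = T − R.
The 9×12 boundary matrix has rank 8 and Smith normal form diag(1,1,1,1,1,1,1,1).

Reading off H_k = ker ∂_k / im ∂_{k+1}:

  H_0: rank C_0 − rank ∂_1 = 9 − 8 = 1, and the invariant factors of ∂_1 are all 1, so H_0 = Z.
  H_1: rank ker ∂_1 − rank ∂_2 = (12 − 8) − 0 = 4, and there is no ∂_2, so H_1 = Z^4.

(K is a triangulation of a wedge of 4 circles.)

H_0 ≅ Z,  H_1 ≅ Z^4.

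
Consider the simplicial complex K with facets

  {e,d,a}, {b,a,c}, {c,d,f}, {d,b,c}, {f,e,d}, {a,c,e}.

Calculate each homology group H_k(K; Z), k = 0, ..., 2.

H_0 = Z,  H_1 = Z,  H_2 = 0.

Take the total order a < b < c < d < e < f on the vertex set. Then K (dimension 2) consists of the simplices:

  0-simplices (6): a, b, c, d, e, f
  1-simplices (12): ab, ac, ad, ae, bc, bd, cd, ce, cf, de, df, ef
  2-simplices (6): abc, ace, ade, bcd, cdf, def

giving chain groups C_0 ≅ Z^6, C_1 ≅ Z^12, C_2 ≅ Z^6.

∂_1: C_1 → C_0 maps an edge to its endpoints' difference, ∂[p,q] = q − p. For instance
  ∂ac = c − a.
This gives a 6×12 integer matrix of rank 5; reducing to Smith normal form yields diagonal entries (1,1,1,1,1).

Boundary ∂_2: C_2 → C_1 acts by ∂[p,q,r] = [q,r] − [p,r] + [p,q]. For instance
  ∂ade = de − ae + ad,
  ∂abc = bc − ac + ab.
As a 12×6 matrix over Z this has rank 6, with invariant factors (1,1,1,1,1,1).

From H_k ≅ ker(∂_k) / im(∂_{k+1}) we obtain:

  H_0: rank C_0 − rank ∂_1 = 6 − 5 = 1, and the invariant factors of ∂_1 are all 1, so H_0 ≅ Z.
  H_1: rank ker ∂_1 − rank ∂_2 = (12 − 5) − 6 = 1, and the invariant factors of ∂_2 are all 1, so H_1 ≅ Z.
  H_2: rank ker ∂_2 − rank ∂_3 = (6 − 6) − 0 = 0, and there is no ∂_3, so H_2 ≅ 0.

As a check, the Euler characteristic is 6 − 12 + 6 = 0, which agrees with 1 − 1 + 0 = 0.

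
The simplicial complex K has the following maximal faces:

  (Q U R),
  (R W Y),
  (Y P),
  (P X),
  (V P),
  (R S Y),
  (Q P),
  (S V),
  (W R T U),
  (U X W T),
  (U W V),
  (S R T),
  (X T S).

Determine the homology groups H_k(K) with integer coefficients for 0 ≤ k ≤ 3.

H_0 ≅ Z,  H_1 ≅ Z^4,  H_2 = 0,  H_3 = 0.

Order the vertices as P < Q < R < S < T < U < V < W < X < Y. Listing each simplex with vertices in this order, K has dimension 3 with simplices:

  0-simplices (10): P, Q, R, S, T, U, V, W, X, Y
  1-simplices (24): PQ, PV, PX, PY, QR, QU, RS, RT, RU, RW, RY, ST, SV, SX, SY, TU, TW, TX, UV, UW, UX, VW, WX, WY
  2-simplices (13): QRU, RST, RSY, RTU, RTW, RUW, RWY, STX, TUW, TUX, TWX, UVW, UWX
  3-simplices (2): RTUW, TUWX

so the chain groups are C_0 ≅ Z^10, C_1 ≅ Z^24, C_2 ≅ Z^13, C_3 ≅ Z^2.

The boundary map ∂_1: C_1 → C_0 maps an edge to its endpoints' difference, ∂[p,q] = q − p. For instance
  ∂RW = W − R.
As a 10×24 matrix over Z this has rank 9, with invariant factors (1,1,1,1,1,1,1,1,1).

The boundary map ∂_2: C_2 → C_1 maps a triangle to the signed sum of its edges. For instance
  ∂RTU = TU − RU + RT,
  ∂RSY = SY − RY + RS.
The resulting 24×13 matrix has rank 11, and its Smith normal form has invariant factors (1,1,1,1,1,1,1,1,1,1,1).

Boundary ∂_3: C_3 → C_2 sends each 3-simplex σ to the alternating sum Σ_i (−1)^i (σ with its i-th vertex removed). For instance
  ∂RTUW = TUW − RUW + RTW − RTU,
  ∂TUWX = UWX − TWX + TUX − TUW.
The resulting 13×2 matrix has rank 2, and its Smith normal form has invariant factors (1,1).

From H_k ≅ ker(∂_k) / im(∂_{k+1}) we obtain:

  H_0: rank C_0 − rank ∂_1 = 10 − 9 = 1, and the invariant factors of ∂_1 are all 1, so H_0 = Z.
  H_1: rank ker ∂_1 − rank ∂_2 = (24 − 9) − 11 = 4, and the invariant factors of ∂_2 are all 1, so H_1 = Z^4.
  H_2: rank ker ∂_2 − rank ∂_3 = (13 − 11) − 2 = 0, and the invariant factors of ∂_3 are all 1, so H_2 = 0.
  H_3: rank ker ∂_3 − rank ∂_4 = (2 − 2) − 0 = 0, and there is no ∂_4, so H_3 = 0.

As a check, the Euler characteristic is 10 − 24 + 13 − 2 = -3, which agrees with 1 − 4 + 0 − 0 = -3.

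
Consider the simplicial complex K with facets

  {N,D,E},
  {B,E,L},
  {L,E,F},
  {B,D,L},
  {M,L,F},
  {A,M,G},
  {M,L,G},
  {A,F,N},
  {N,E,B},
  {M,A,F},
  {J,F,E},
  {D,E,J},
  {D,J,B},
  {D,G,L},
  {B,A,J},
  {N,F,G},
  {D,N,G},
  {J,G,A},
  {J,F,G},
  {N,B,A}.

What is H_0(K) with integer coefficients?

H_0 = Z.

Take the total order A < B < D < E < F < G < J < L < M < N on the vertex set. Then K (dimension 2) consists of the simplices:

  0-simplices (10): A, B, D, E, F, G, J, L, M, N
  1-simplices (30): AB, AF, AG, AJ, AM, AN, BD, BE, BJ, BL, BN, DE, DG, DJ, DL, DN, EF, EJ, EL, EN, FG, FJ, FL, FM, FN, GJ, GL, GM, GN, LM
  2-simplices (20): ABJ, ABN, AFM, AFN, AGJ, AGM, BDJ, BDL, BEL, BEN, DEJ, DEN, DGL, DGN, EFJ, EFL, FGJ, FGN, FLM, GLM

giving chain groups C_0 ≅ Z^10, C_1 ≅ Z^30, C_2 ≅ Z^20.

Boundary ∂_1: C_1 → C_0 maps an edge to its endpoints' difference, ∂[p,q] = q − p.
The resulting 10×30 matrix has rank 9, and its Smith normal form has invariant factors (1,1,1,1,1,1,1,1,1).

The boundary map ∂_2: C_2 → C_1 sends each 2-simplex [p,q,r] to [q,r] − [p,r] + [p,q]. For instance
  ∂EFJ = FJ − EJ + EF,
  ∂FGJ = GJ − FJ + FG.
As a 30×20 matrix over Z this has rank 20, with invariant factors (1,1,1,1,1,1,1,1,1,1,1,1,1,1,1,1,1,1,1,2).

Reading off H_k = ker ∂_k / im ∂_{k+1}:

  H_0: rank C_0 − rank ∂_1 = 10 − 9 = 1, and the invariant factors of ∂_1 are all 1, so H_0 = Z.

(K is a triangulation of the Klein bottle.)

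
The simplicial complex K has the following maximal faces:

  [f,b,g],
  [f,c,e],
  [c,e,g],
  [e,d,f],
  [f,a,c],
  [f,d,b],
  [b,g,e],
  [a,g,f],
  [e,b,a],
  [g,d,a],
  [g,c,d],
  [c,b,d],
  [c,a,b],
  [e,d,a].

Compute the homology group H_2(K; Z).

Fix the vertex order a < b < c < d < e < f < g and write every simplex with vertices in increasing order. Then dim K = 2 and the simplices of K are:

  0-simplices (7): a, b, c, d, e, f, g
  1-simplices (21): ab, ac, ad, ae, af, ag, bc, bd, be, bf, bg, cd, ce, cf, cg, de, df, dg, ef, eg, fg
  2-simplices (14): abc, abe, acf, ade, adg, afg, bcd, bdf, beg, bfg, cdg, cef, ceg, def

Hence C_0 ≅ Z^7, C_1 ≅ Z^21, C_2 ≅ Z^14.

Boundary ∂_1: C_1 → C_0 sends each edge [p,q] (with p < q) to q − p. For instance
  ∂eg = g − e.
The resulting 7×21 matrix has rank 6, and its Smith normal form has invariant factors (1,1,1,1,1,1).

∂_2: C_2 → C_1 acts by ∂[p,q,r] = [q,r] − [p,r] + [p,q]. For instance
  ∂ceg = eg − cg + ce,
  ∂abc = bc − ac + ab.
The 21×14 boundary matrix has rank 13 and Smith normal form diag(1,1,1,1,1,1,1,1,1,1,1,1,1).

From H_k ≅ ker(∂_k) / im(∂_{k+1}) we obtain:

  H_2: rank ker ∂_2 − rank ∂_3 = (14 − 13) − 0 = 1, and there is no ∂_3, so H_2 ≅ Z.

H_2 ≅ Z.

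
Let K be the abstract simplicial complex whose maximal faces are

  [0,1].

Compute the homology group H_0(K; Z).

H_0 = Z.

Order the vertices as 0 < 1. Listing each simplex with vertices in this order, K has dimension 1 with simplices:

  0-simplices (2): [0], [1]
  1-simplices (1): [0,1]

giving chain groups C_0 ≅ Z^2, C_1 ≅ Z^1.

∂_1: C_1 → C_0 maps an edge to its endpoints' difference, ∂[p,q] = q − p. For instance
  ∂[0,1] = [1] − [0].
As a 2×1 matrix over Z this has rank 1, with invariant factors (1).

Reading off H_k = ker ∂_k / im ∂_{k+1}:

  H_0: rank C_0 − rank ∂_1 = 2 − 1 = 1, and the invariant factors of ∂_1 are all 1, so H_0 ≅ Z.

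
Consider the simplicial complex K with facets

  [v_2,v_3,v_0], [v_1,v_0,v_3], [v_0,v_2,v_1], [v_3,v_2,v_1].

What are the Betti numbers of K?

b_0 = 1, b_1 = 0, b_2 = 1.

K has 4 vertices, 6 edges, 4 triangles.
rank ∂_0 = 0, rank ∂_1 = 3 ⇒ b_0 = 4 − 0 − 3 = 1; all invariant factors of ∂_1 are 1 so no torsion. So H_0 ≅ Z.
rank ∂_1 = 3, rank ∂_2 = 3 ⇒ b_1 = 6 − 3 − 3 = 0; all invariant factors of ∂_2 are 1 so no torsion. So H_1 ≅ 0.
rank ∂_2 = 3, rank ∂_3 = 0 ⇒ b_2 = 4 − 3 − 0 = 1. So H_2 ≅ Z.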